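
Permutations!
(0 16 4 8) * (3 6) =(0 16 4 8)(3 6) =[16, 1, 2, 6, 8, 5, 3, 7, 0, 9, 10, 11, 12, 13, 14, 15, 4]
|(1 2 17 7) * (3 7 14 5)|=7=|(1 2 17 14 5 3 7)|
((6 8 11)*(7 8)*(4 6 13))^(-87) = (4 8)(6 11)(7 13)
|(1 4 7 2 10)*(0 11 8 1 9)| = |(0 11 8 1 4 7 2 10 9)| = 9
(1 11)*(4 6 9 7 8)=(1 11)(4 6 9 7 8)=[0, 11, 2, 3, 6, 5, 9, 8, 4, 7, 10, 1]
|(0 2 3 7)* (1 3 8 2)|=4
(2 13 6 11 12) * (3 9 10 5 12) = [0, 1, 13, 9, 4, 12, 11, 7, 8, 10, 5, 3, 2, 6] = (2 13 6 11 3 9 10 5 12)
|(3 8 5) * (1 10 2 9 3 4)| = 8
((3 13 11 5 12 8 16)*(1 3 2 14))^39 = ((1 3 13 11 5 12 8 16 2 14))^39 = (1 14 2 16 8 12 5 11 13 3)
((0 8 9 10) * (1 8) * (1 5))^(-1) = (0 10 9 8 1 5)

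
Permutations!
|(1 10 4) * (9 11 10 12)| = 6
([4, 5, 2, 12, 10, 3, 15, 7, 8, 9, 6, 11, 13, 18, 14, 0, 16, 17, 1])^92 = [10, 3, 2, 13, 6, 12, 0, 7, 8, 9, 15, 11, 18, 1, 14, 4, 16, 17, 5]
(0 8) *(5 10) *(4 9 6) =(0 8)(4 9 6)(5 10) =[8, 1, 2, 3, 9, 10, 4, 7, 0, 6, 5]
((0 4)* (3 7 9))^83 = (0 4)(3 9 7)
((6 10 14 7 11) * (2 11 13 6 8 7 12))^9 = (14)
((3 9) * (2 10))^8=(10)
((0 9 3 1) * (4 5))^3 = (0 1 3 9)(4 5)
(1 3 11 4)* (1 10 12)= (1 3 11 4 10 12)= [0, 3, 2, 11, 10, 5, 6, 7, 8, 9, 12, 4, 1]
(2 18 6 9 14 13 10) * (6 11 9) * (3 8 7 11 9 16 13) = (2 18 9 14 3 8 7 11 16 13 10) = [0, 1, 18, 8, 4, 5, 6, 11, 7, 14, 2, 16, 12, 10, 3, 15, 13, 17, 9]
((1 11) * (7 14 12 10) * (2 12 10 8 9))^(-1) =((1 11)(2 12 8 9)(7 14 10))^(-1) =(1 11)(2 9 8 12)(7 10 14)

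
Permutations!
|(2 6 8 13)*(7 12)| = 4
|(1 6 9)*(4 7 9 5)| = 6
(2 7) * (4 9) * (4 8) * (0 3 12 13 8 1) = (0 3 12 13 8 4 9 1)(2 7) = [3, 0, 7, 12, 9, 5, 6, 2, 4, 1, 10, 11, 13, 8]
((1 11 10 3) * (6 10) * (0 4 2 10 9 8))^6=((0 4 2 10 3 1 11 6 9 8))^6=(0 11 2 9 3)(1 4 6 10 8)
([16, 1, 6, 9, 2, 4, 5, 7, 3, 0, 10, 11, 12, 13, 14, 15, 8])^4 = (0 9 3 8 16)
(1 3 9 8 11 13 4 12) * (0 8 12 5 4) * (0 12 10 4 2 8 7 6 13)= (0 7 6 13 12 1 3 9 10 4 5 2 8 11)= [7, 3, 8, 9, 5, 2, 13, 6, 11, 10, 4, 0, 1, 12]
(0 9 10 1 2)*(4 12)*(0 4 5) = (0 9 10 1 2 4 12 5) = [9, 2, 4, 3, 12, 0, 6, 7, 8, 10, 1, 11, 5]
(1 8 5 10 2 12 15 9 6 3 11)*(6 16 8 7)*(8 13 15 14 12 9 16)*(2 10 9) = (1 7 6 3 11)(5 9 8)(12 14)(13 15 16) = [0, 7, 2, 11, 4, 9, 3, 6, 5, 8, 10, 1, 14, 15, 12, 16, 13]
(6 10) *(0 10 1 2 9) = (0 10 6 1 2 9) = [10, 2, 9, 3, 4, 5, 1, 7, 8, 0, 6]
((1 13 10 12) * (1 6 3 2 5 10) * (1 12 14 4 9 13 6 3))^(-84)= (2 13 14)(3 9 10)(4 5 12)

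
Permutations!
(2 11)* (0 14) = (0 14)(2 11) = [14, 1, 11, 3, 4, 5, 6, 7, 8, 9, 10, 2, 12, 13, 0]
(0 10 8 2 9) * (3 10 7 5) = [7, 1, 9, 10, 4, 3, 6, 5, 2, 0, 8] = (0 7 5 3 10 8 2 9)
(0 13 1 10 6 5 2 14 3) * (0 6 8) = (0 13 1 10 8)(2 14 3 6 5) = [13, 10, 14, 6, 4, 2, 5, 7, 0, 9, 8, 11, 12, 1, 3]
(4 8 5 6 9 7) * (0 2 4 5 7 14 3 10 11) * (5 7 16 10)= (0 2 4 8 16 10 11)(3 5 6 9 14)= [2, 1, 4, 5, 8, 6, 9, 7, 16, 14, 11, 0, 12, 13, 3, 15, 10]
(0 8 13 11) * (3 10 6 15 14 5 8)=[3, 1, 2, 10, 4, 8, 15, 7, 13, 9, 6, 0, 12, 11, 5, 14]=(0 3 10 6 15 14 5 8 13 11)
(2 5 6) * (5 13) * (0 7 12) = [7, 1, 13, 3, 4, 6, 2, 12, 8, 9, 10, 11, 0, 5] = (0 7 12)(2 13 5 6)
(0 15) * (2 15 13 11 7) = [13, 1, 15, 3, 4, 5, 6, 2, 8, 9, 10, 7, 12, 11, 14, 0] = (0 13 11 7 2 15)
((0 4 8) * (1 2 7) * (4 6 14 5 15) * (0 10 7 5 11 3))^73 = ((0 6 14 11 3)(1 2 5 15 4 8 10 7))^73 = (0 11 6 3 14)(1 2 5 15 4 8 10 7)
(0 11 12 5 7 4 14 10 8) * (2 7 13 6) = (0 11 12 5 13 6 2 7 4 14 10 8) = [11, 1, 7, 3, 14, 13, 2, 4, 0, 9, 8, 12, 5, 6, 10]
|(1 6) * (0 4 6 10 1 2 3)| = 10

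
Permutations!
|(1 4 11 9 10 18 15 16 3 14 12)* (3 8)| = 12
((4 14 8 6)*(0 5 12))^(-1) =(0 12 5)(4 6 8 14)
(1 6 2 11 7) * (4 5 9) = [0, 6, 11, 3, 5, 9, 2, 1, 8, 4, 10, 7] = (1 6 2 11 7)(4 5 9)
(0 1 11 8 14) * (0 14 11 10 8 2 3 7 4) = [1, 10, 3, 7, 0, 5, 6, 4, 11, 9, 8, 2, 12, 13, 14] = (14)(0 1 10 8 11 2 3 7 4)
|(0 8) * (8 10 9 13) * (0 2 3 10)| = |(2 3 10 9 13 8)| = 6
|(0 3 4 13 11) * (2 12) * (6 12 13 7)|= 9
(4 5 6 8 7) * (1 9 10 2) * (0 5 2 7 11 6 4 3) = (0 5 4 2 1 9 10 7 3)(6 8 11) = [5, 9, 1, 0, 2, 4, 8, 3, 11, 10, 7, 6]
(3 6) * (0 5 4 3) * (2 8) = (0 5 4 3 6)(2 8) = [5, 1, 8, 6, 3, 4, 0, 7, 2]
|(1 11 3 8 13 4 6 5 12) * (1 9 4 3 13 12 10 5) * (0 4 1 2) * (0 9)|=|(0 4 6 2 9 1 11 13 3 8 12)(5 10)|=22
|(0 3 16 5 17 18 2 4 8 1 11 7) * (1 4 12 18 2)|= 22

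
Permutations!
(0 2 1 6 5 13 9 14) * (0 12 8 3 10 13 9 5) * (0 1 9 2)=(1 6)(2 9 14 12 8 3 10 13 5)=[0, 6, 9, 10, 4, 2, 1, 7, 3, 14, 13, 11, 8, 5, 12]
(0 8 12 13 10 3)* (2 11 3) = (0 8 12 13 10 2 11 3) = [8, 1, 11, 0, 4, 5, 6, 7, 12, 9, 2, 3, 13, 10]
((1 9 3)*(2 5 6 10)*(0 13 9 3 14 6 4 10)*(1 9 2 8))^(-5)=(0 1 2 9 4 6 8 13 3 5 14 10)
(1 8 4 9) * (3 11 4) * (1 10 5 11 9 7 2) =[0, 8, 1, 9, 7, 11, 6, 2, 3, 10, 5, 4] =(1 8 3 9 10 5 11 4 7 2)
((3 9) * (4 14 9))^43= (3 9 14 4)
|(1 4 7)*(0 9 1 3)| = |(0 9 1 4 7 3)| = 6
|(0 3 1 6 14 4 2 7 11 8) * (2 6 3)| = |(0 2 7 11 8)(1 3)(4 6 14)| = 30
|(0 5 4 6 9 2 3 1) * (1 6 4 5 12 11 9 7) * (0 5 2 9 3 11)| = |(0 12)(1 5 2 11 3 6 7)| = 14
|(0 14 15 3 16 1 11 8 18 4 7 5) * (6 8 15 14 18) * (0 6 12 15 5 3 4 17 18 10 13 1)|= 14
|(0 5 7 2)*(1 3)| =|(0 5 7 2)(1 3)| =4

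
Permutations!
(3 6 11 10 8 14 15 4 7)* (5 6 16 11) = (3 16 11 10 8 14 15 4 7)(5 6) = [0, 1, 2, 16, 7, 6, 5, 3, 14, 9, 8, 10, 12, 13, 15, 4, 11]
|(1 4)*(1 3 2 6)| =5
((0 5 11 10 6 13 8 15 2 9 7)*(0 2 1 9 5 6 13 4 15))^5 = (0 9 10 4 2 8 1 11 6 7 13 15 5) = ((0 6 4 15 1 9 7 2 5 11 10 13 8))^5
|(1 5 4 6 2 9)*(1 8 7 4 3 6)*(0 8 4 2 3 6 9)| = 12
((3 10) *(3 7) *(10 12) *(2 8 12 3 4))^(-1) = ((2 8 12 10 7 4))^(-1) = (2 4 7 10 12 8)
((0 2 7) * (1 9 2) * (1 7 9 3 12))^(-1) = ((0 7)(1 3 12)(2 9))^(-1) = (0 7)(1 12 3)(2 9)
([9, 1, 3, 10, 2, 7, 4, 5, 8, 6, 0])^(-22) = (0 10 3 2 4 6 9)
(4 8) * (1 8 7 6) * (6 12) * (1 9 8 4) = (1 4 7 12 6 9 8) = [0, 4, 2, 3, 7, 5, 9, 12, 1, 8, 10, 11, 6]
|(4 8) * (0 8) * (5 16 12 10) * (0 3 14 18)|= |(0 8 4 3 14 18)(5 16 12 10)|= 12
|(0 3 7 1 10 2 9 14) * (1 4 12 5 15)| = |(0 3 7 4 12 5 15 1 10 2 9 14)| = 12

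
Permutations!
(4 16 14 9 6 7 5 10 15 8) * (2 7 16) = (2 7 5 10 15 8 4)(6 16 14 9) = [0, 1, 7, 3, 2, 10, 16, 5, 4, 6, 15, 11, 12, 13, 9, 8, 14]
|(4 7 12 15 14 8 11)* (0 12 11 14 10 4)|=14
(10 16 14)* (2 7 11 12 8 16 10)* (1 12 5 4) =(1 12 8 16 14 2 7 11 5 4) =[0, 12, 7, 3, 1, 4, 6, 11, 16, 9, 10, 5, 8, 13, 2, 15, 14]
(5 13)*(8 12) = (5 13)(8 12) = [0, 1, 2, 3, 4, 13, 6, 7, 12, 9, 10, 11, 8, 5]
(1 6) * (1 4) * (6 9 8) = (1 9 8 6 4) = [0, 9, 2, 3, 1, 5, 4, 7, 6, 8]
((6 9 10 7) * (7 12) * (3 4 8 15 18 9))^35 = (3 9)(4 10)(6 18)(7 15)(8 12)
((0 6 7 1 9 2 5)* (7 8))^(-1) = (0 5 2 9 1 7 8 6)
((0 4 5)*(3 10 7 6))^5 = (0 5 4)(3 10 7 6)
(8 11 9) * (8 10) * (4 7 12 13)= (4 7 12 13)(8 11 9 10)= [0, 1, 2, 3, 7, 5, 6, 12, 11, 10, 8, 9, 13, 4]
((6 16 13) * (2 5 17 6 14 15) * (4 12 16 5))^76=((2 4 12 16 13 14 15)(5 17 6))^76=(2 15 14 13 16 12 4)(5 17 6)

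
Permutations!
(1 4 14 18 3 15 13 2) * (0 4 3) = (0 4 14 18)(1 3 15 13 2) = [4, 3, 1, 15, 14, 5, 6, 7, 8, 9, 10, 11, 12, 2, 18, 13, 16, 17, 0]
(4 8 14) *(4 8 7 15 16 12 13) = (4 7 15 16 12 13)(8 14) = [0, 1, 2, 3, 7, 5, 6, 15, 14, 9, 10, 11, 13, 4, 8, 16, 12]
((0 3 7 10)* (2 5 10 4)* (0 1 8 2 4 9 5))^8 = ((0 3 7 9 5 10 1 8 2))^8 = (0 2 8 1 10 5 9 7 3)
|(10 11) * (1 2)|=2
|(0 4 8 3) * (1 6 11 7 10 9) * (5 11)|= 28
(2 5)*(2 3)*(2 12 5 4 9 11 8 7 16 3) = (2 4 9 11 8 7 16 3 12 5) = [0, 1, 4, 12, 9, 2, 6, 16, 7, 11, 10, 8, 5, 13, 14, 15, 3]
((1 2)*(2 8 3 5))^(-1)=(1 2 5 3 8)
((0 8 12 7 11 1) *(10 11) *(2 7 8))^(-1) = (0 1 11 10 7 2)(8 12)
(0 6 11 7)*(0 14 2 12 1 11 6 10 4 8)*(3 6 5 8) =[10, 11, 12, 6, 3, 8, 5, 14, 0, 9, 4, 7, 1, 13, 2] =(0 10 4 3 6 5 8)(1 11 7 14 2 12)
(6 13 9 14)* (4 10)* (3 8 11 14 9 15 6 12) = (3 8 11 14 12)(4 10)(6 13 15) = [0, 1, 2, 8, 10, 5, 13, 7, 11, 9, 4, 14, 3, 15, 12, 6]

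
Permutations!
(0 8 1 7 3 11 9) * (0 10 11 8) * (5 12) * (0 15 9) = (0 15 9 10 11)(1 7 3 8)(5 12) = [15, 7, 2, 8, 4, 12, 6, 3, 1, 10, 11, 0, 5, 13, 14, 9]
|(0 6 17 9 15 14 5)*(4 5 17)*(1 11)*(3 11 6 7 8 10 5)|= 20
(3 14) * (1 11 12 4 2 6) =(1 11 12 4 2 6)(3 14) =[0, 11, 6, 14, 2, 5, 1, 7, 8, 9, 10, 12, 4, 13, 3]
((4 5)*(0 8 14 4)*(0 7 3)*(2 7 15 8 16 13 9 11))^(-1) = (0 3 7 2 11 9 13 16)(4 14 8 15 5)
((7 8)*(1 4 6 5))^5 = ((1 4 6 5)(7 8))^5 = (1 4 6 5)(7 8)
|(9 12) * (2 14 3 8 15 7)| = |(2 14 3 8 15 7)(9 12)| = 6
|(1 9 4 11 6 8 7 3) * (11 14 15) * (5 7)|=|(1 9 4 14 15 11 6 8 5 7 3)|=11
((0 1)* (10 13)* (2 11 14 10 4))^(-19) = (0 1)(2 4 13 10 14 11)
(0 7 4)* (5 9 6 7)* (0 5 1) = (0 1)(4 5 9 6 7) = [1, 0, 2, 3, 5, 9, 7, 4, 8, 6]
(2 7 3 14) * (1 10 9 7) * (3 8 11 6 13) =(1 10 9 7 8 11 6 13 3 14 2) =[0, 10, 1, 14, 4, 5, 13, 8, 11, 7, 9, 6, 12, 3, 2]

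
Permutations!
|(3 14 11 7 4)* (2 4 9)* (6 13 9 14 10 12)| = 24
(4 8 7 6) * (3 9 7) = (3 9 7 6 4 8) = [0, 1, 2, 9, 8, 5, 4, 6, 3, 7]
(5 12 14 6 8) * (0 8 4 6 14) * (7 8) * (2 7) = (14)(0 2 7 8 5 12)(4 6) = [2, 1, 7, 3, 6, 12, 4, 8, 5, 9, 10, 11, 0, 13, 14]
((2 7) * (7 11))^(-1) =((2 11 7))^(-1) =(2 7 11)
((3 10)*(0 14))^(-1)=(0 14)(3 10)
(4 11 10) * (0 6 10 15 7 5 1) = (0 6 10 4 11 15 7 5 1) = [6, 0, 2, 3, 11, 1, 10, 5, 8, 9, 4, 15, 12, 13, 14, 7]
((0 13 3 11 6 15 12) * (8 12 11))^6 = ((0 13 3 8 12)(6 15 11))^6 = (15)(0 13 3 8 12)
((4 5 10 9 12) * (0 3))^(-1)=((0 3)(4 5 10 9 12))^(-1)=(0 3)(4 12 9 10 5)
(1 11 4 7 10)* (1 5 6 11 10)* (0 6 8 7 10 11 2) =(0 6 2)(1 11 4 10 5 8 7) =[6, 11, 0, 3, 10, 8, 2, 1, 7, 9, 5, 4]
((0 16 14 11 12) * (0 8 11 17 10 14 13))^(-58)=(0 13 16)(8 12 11)(10 17 14)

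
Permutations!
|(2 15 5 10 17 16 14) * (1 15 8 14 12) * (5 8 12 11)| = 30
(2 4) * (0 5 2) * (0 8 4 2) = (0 5)(4 8) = [5, 1, 2, 3, 8, 0, 6, 7, 4]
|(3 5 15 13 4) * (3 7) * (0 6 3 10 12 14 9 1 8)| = |(0 6 3 5 15 13 4 7 10 12 14 9 1 8)| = 14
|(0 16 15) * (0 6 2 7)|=|(0 16 15 6 2 7)|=6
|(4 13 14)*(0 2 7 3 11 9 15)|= |(0 2 7 3 11 9 15)(4 13 14)|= 21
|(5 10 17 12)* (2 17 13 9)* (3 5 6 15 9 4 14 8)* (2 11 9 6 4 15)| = 12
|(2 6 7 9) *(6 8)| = 5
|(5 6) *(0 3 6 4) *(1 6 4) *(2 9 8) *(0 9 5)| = 9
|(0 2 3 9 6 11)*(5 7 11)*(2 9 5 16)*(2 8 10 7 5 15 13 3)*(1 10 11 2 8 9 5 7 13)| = 30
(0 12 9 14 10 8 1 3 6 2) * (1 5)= (0 12 9 14 10 8 5 1 3 6 2)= [12, 3, 0, 6, 4, 1, 2, 7, 5, 14, 8, 11, 9, 13, 10]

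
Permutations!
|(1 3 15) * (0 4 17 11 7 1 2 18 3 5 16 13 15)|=|(0 4 17 11 7 1 5 16 13 15 2 18 3)|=13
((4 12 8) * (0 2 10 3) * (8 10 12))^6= (0 2 12 10 3)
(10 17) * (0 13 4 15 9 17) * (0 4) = [13, 1, 2, 3, 15, 5, 6, 7, 8, 17, 4, 11, 12, 0, 14, 9, 16, 10] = (0 13)(4 15 9 17 10)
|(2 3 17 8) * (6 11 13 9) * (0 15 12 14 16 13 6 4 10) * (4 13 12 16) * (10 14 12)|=4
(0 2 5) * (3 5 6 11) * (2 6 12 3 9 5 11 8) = (0 6 8 2 12 3 11 9 5) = [6, 1, 12, 11, 4, 0, 8, 7, 2, 5, 10, 9, 3]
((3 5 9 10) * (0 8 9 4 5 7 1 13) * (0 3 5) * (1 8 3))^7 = ((0 3 7 8 9 10 5 4)(1 13))^7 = (0 4 5 10 9 8 7 3)(1 13)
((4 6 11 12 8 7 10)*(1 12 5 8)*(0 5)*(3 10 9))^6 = ((0 5 8 7 9 3 10 4 6 11)(1 12))^6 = (12)(0 10 8 6 9)(3 5 4 7 11)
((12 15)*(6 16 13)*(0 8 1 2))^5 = ((0 8 1 2)(6 16 13)(12 15))^5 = (0 8 1 2)(6 13 16)(12 15)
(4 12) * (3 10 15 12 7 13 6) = [0, 1, 2, 10, 7, 5, 3, 13, 8, 9, 15, 11, 4, 6, 14, 12] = (3 10 15 12 4 7 13 6)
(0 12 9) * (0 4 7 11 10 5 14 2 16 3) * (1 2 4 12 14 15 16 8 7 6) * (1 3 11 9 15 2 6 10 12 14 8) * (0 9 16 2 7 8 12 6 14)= (0 12 15 2 1 14 4 10 5 7 16 11 6 3 9)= [12, 14, 1, 9, 10, 7, 3, 16, 8, 0, 5, 6, 15, 13, 4, 2, 11]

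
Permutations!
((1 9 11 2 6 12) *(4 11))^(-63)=(12)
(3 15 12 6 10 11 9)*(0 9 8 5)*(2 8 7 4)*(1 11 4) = (0 9 3 15 12 6 10 4 2 8 5)(1 11 7) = [9, 11, 8, 15, 2, 0, 10, 1, 5, 3, 4, 7, 6, 13, 14, 12]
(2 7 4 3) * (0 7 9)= (0 7 4 3 2 9)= [7, 1, 9, 2, 3, 5, 6, 4, 8, 0]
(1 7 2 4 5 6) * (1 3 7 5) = (1 5 6 3 7 2 4) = [0, 5, 4, 7, 1, 6, 3, 2]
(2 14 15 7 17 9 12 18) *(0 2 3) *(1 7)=(0 2 14 15 1 7 17 9 12 18 3)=[2, 7, 14, 0, 4, 5, 6, 17, 8, 12, 10, 11, 18, 13, 15, 1, 16, 9, 3]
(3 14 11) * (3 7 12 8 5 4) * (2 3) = (2 3 14 11 7 12 8 5 4) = [0, 1, 3, 14, 2, 4, 6, 12, 5, 9, 10, 7, 8, 13, 11]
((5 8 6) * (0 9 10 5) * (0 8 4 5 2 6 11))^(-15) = (0 11 8 6 2 10 9)(4 5)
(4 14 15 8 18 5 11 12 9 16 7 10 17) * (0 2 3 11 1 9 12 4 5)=(0 2 3 11 4 14 15 8 18)(1 9 16 7 10 17 5)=[2, 9, 3, 11, 14, 1, 6, 10, 18, 16, 17, 4, 12, 13, 15, 8, 7, 5, 0]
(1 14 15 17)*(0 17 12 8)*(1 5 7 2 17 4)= (0 4 1 14 15 12 8)(2 17 5 7)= [4, 14, 17, 3, 1, 7, 6, 2, 0, 9, 10, 11, 8, 13, 15, 12, 16, 5]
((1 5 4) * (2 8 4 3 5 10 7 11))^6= ((1 10 7 11 2 8 4)(3 5))^6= (1 4 8 2 11 7 10)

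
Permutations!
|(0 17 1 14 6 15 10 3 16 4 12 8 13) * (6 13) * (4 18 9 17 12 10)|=|(0 12 8 6 15 4 10 3 16 18 9 17 1 14 13)|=15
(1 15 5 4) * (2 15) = (1 2 15 5 4) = [0, 2, 15, 3, 1, 4, 6, 7, 8, 9, 10, 11, 12, 13, 14, 5]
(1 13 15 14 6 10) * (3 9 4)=(1 13 15 14 6 10)(3 9 4)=[0, 13, 2, 9, 3, 5, 10, 7, 8, 4, 1, 11, 12, 15, 6, 14]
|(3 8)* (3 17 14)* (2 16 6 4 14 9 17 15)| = |(2 16 6 4 14 3 8 15)(9 17)| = 8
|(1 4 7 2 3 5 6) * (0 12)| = 14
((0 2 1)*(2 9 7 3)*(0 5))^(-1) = (0 5 1 2 3 7 9)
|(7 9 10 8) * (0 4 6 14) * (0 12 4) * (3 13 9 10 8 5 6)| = 11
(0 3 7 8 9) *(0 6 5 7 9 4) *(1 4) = (0 3 9 6 5 7 8 1 4) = [3, 4, 2, 9, 0, 7, 5, 8, 1, 6]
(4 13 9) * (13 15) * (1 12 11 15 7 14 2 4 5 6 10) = [0, 12, 4, 3, 7, 6, 10, 14, 8, 5, 1, 15, 11, 9, 2, 13] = (1 12 11 15 13 9 5 6 10)(2 4 7 14)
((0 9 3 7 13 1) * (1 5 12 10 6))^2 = ((0 9 3 7 13 5 12 10 6 1))^2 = (0 3 13 12 6)(1 9 7 5 10)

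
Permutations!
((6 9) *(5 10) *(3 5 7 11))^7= (3 10 11 5 7)(6 9)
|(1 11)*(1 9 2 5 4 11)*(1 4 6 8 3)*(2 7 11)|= 21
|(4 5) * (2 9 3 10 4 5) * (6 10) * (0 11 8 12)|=|(0 11 8 12)(2 9 3 6 10 4)|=12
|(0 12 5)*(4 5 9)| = 5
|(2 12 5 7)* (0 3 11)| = 12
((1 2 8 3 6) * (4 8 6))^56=(1 6 2)(3 8 4)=((1 2 6)(3 4 8))^56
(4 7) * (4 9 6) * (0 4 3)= (0 4 7 9 6 3)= [4, 1, 2, 0, 7, 5, 3, 9, 8, 6]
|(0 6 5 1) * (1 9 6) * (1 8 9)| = 6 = |(0 8 9 6 5 1)|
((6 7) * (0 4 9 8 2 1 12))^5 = (0 1 8 4 12 2 9)(6 7)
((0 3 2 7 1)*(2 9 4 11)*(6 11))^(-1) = (0 1 7 2 11 6 4 9 3)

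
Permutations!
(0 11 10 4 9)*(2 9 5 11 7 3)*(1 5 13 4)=[7, 5, 9, 2, 13, 11, 6, 3, 8, 0, 1, 10, 12, 4]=(0 7 3 2 9)(1 5 11 10)(4 13)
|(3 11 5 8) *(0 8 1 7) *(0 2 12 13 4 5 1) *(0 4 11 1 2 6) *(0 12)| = |(0 8 3 1 7 6 12 13 11 2)(4 5)| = 10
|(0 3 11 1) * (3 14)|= 5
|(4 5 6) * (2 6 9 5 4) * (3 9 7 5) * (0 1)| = |(0 1)(2 6)(3 9)(5 7)| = 2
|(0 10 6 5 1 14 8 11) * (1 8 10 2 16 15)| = |(0 2 16 15 1 14 10 6 5 8 11)| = 11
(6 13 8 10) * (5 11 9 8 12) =(5 11 9 8 10 6 13 12) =[0, 1, 2, 3, 4, 11, 13, 7, 10, 8, 6, 9, 5, 12]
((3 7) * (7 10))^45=((3 10 7))^45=(10)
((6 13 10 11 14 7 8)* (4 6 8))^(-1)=((4 6 13 10 11 14 7))^(-1)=(4 7 14 11 10 13 6)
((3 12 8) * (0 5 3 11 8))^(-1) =(0 12 3 5)(8 11)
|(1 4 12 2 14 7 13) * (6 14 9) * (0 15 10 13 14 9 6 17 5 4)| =70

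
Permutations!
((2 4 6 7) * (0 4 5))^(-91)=((0 4 6 7 2 5))^(-91)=(0 5 2 7 6 4)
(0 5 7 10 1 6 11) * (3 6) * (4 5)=(0 4 5 7 10 1 3 6 11)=[4, 3, 2, 6, 5, 7, 11, 10, 8, 9, 1, 0]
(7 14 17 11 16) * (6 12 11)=(6 12 11 16 7 14 17)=[0, 1, 2, 3, 4, 5, 12, 14, 8, 9, 10, 16, 11, 13, 17, 15, 7, 6]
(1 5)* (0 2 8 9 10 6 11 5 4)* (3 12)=[2, 4, 8, 12, 0, 1, 11, 7, 9, 10, 6, 5, 3]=(0 2 8 9 10 6 11 5 1 4)(3 12)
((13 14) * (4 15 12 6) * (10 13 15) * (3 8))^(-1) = (3 8)(4 6 12 15 14 13 10)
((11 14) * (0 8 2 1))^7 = (0 1 2 8)(11 14)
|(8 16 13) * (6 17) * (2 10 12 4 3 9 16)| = 18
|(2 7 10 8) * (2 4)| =5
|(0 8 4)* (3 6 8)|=5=|(0 3 6 8 4)|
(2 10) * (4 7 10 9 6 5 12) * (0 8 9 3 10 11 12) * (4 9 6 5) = (0 8 6 4 7 11 12 9 5)(2 3 10) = [8, 1, 3, 10, 7, 0, 4, 11, 6, 5, 2, 12, 9]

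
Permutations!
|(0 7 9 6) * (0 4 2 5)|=7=|(0 7 9 6 4 2 5)|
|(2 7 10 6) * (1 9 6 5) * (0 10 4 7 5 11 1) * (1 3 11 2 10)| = |(0 1 9 6 10 2 5)(3 11)(4 7)| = 14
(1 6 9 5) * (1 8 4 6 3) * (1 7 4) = (1 3 7 4 6 9 5 8) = [0, 3, 2, 7, 6, 8, 9, 4, 1, 5]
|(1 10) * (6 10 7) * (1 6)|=2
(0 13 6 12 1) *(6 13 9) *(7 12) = (13)(0 9 6 7 12 1) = [9, 0, 2, 3, 4, 5, 7, 12, 8, 6, 10, 11, 1, 13]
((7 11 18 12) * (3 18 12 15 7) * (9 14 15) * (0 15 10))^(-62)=(0 14 18 12 7)(3 11 15 10 9)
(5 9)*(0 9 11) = (0 9 5 11) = [9, 1, 2, 3, 4, 11, 6, 7, 8, 5, 10, 0]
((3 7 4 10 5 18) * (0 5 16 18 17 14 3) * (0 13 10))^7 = (10 13 18 16) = ((0 5 17 14 3 7 4)(10 16 18 13))^7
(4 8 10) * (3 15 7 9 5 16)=(3 15 7 9 5 16)(4 8 10)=[0, 1, 2, 15, 8, 16, 6, 9, 10, 5, 4, 11, 12, 13, 14, 7, 3]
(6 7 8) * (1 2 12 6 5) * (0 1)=(0 1 2 12 6 7 8 5)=[1, 2, 12, 3, 4, 0, 7, 8, 5, 9, 10, 11, 6]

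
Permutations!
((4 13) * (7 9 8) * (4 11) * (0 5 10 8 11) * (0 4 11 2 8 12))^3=((0 5 10 12)(2 8 7 9)(4 13))^3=(0 12 10 5)(2 9 7 8)(4 13)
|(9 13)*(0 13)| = |(0 13 9)| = 3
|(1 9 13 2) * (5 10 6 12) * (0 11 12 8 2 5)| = 24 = |(0 11 12)(1 9 13 5 10 6 8 2)|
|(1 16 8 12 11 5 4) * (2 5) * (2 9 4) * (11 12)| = |(1 16 8 11 9 4)(2 5)| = 6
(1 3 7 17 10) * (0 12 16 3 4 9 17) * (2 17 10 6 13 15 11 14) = (0 12 16 3 7)(1 4 9 10)(2 17 6 13 15 11 14) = [12, 4, 17, 7, 9, 5, 13, 0, 8, 10, 1, 14, 16, 15, 2, 11, 3, 6]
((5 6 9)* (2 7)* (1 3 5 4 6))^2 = (1 5 3)(4 9 6)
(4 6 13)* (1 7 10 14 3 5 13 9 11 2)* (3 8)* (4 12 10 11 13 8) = [0, 7, 1, 5, 6, 8, 9, 11, 3, 13, 14, 2, 10, 12, 4] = (1 7 11 2)(3 5 8)(4 6 9 13 12 10 14)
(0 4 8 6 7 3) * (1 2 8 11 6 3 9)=(0 4 11 6 7 9 1 2 8 3)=[4, 2, 8, 0, 11, 5, 7, 9, 3, 1, 10, 6]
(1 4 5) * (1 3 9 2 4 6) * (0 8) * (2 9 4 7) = [8, 6, 7, 4, 5, 3, 1, 2, 0, 9] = (9)(0 8)(1 6)(2 7)(3 4 5)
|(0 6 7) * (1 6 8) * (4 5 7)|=7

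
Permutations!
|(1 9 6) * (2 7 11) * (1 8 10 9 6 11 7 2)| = 6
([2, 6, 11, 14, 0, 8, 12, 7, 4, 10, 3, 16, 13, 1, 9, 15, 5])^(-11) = [16, 6, 5, 14, 11, 0, 12, 7, 2, 10, 3, 8, 13, 1, 9, 15, 4]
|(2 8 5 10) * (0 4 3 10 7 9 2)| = 20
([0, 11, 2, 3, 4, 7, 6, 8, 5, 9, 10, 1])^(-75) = [0, 11, 2, 3, 4, 5, 6, 7, 8, 9, 10, 1]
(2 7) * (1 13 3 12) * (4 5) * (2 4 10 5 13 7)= (1 7 4 13 3 12)(5 10)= [0, 7, 2, 12, 13, 10, 6, 4, 8, 9, 5, 11, 1, 3]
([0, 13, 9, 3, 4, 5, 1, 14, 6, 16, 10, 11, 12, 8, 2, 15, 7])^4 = [0, 1, 14, 3, 4, 5, 6, 16, 8, 2, 10, 11, 12, 13, 7, 15, 9]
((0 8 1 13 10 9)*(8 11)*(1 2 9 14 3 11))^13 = (0 10 11 9 13 3 2 1 14 8)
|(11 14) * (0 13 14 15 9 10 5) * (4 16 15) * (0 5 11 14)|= 6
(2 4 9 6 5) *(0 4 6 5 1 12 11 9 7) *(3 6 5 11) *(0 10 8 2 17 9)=(0 4 7 10 8 2 5 17 9 11)(1 12 3 6)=[4, 12, 5, 6, 7, 17, 1, 10, 2, 11, 8, 0, 3, 13, 14, 15, 16, 9]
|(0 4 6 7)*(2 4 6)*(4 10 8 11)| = 15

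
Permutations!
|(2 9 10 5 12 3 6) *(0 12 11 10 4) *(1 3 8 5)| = 12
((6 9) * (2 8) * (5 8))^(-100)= (9)(2 8 5)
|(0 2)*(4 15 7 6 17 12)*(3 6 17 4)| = 14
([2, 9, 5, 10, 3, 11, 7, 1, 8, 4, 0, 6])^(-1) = (0 10 3 4 9 1 7 6 11 5 2)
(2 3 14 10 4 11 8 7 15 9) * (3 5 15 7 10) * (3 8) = (2 5 15 9)(3 14 8 10 4 11) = [0, 1, 5, 14, 11, 15, 6, 7, 10, 2, 4, 3, 12, 13, 8, 9]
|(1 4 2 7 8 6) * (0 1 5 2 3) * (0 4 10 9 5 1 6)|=18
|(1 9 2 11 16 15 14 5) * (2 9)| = 7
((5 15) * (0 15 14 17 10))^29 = (0 10 17 14 5 15)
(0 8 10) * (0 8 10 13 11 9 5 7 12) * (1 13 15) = [10, 13, 2, 3, 4, 7, 6, 12, 15, 5, 8, 9, 0, 11, 14, 1] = (0 10 8 15 1 13 11 9 5 7 12)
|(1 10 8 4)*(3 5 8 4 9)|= |(1 10 4)(3 5 8 9)|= 12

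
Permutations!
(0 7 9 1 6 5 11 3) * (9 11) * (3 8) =[7, 6, 2, 0, 4, 9, 5, 11, 3, 1, 10, 8] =(0 7 11 8 3)(1 6 5 9)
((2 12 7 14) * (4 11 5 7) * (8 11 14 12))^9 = (2 8 11 5 7 12 4 14) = ((2 8 11 5 7 12 4 14))^9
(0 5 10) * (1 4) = (0 5 10)(1 4) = [5, 4, 2, 3, 1, 10, 6, 7, 8, 9, 0]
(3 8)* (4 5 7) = [0, 1, 2, 8, 5, 7, 6, 4, 3] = (3 8)(4 5 7)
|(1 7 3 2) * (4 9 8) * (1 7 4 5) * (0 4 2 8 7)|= |(0 4 9 7 3 8 5 1 2)|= 9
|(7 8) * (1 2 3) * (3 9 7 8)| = |(1 2 9 7 3)| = 5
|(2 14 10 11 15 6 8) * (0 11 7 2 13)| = |(0 11 15 6 8 13)(2 14 10 7)| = 12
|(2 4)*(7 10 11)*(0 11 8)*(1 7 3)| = 14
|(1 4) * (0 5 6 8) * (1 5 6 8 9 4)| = 6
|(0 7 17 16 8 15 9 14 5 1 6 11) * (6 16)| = |(0 7 17 6 11)(1 16 8 15 9 14 5)| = 35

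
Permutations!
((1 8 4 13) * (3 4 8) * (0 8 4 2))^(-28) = (13)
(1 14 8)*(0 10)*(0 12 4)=(0 10 12 4)(1 14 8)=[10, 14, 2, 3, 0, 5, 6, 7, 1, 9, 12, 11, 4, 13, 8]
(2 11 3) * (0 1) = (0 1)(2 11 3) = [1, 0, 11, 2, 4, 5, 6, 7, 8, 9, 10, 3]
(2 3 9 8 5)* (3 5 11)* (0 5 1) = (0 5 2 1)(3 9 8 11) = [5, 0, 1, 9, 4, 2, 6, 7, 11, 8, 10, 3]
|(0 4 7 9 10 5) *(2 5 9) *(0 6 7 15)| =12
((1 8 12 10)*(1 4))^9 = (1 4 10 12 8) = ((1 8 12 10 4))^9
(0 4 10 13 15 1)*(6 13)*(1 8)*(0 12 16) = (0 4 10 6 13 15 8 1 12 16) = [4, 12, 2, 3, 10, 5, 13, 7, 1, 9, 6, 11, 16, 15, 14, 8, 0]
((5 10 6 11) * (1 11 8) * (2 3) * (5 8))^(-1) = (1 8 11)(2 3)(5 6 10)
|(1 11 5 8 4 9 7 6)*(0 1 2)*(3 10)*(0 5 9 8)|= 8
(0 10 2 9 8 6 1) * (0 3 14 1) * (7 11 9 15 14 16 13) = (0 10 2 15 14 1 3 16 13 7 11 9 8 6) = [10, 3, 15, 16, 4, 5, 0, 11, 6, 8, 2, 9, 12, 7, 1, 14, 13]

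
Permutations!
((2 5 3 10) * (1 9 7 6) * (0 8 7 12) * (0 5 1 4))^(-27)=((0 8 7 6 4)(1 9 12 5 3 10 2))^(-27)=(0 6 8 4 7)(1 9 12 5 3 10 2)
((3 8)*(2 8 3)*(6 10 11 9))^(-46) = (6 11)(9 10)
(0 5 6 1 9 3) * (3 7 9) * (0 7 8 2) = [5, 3, 0, 7, 4, 6, 1, 9, 2, 8] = (0 5 6 1 3 7 9 8 2)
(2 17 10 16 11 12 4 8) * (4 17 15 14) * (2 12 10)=(2 15 14 4 8 12 17)(10 16 11)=[0, 1, 15, 3, 8, 5, 6, 7, 12, 9, 16, 10, 17, 13, 4, 14, 11, 2]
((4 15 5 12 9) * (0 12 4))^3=((0 12 9)(4 15 5))^3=(15)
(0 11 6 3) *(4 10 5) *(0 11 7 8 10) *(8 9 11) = (0 7 9 11 6 3 8 10 5 4) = [7, 1, 2, 8, 0, 4, 3, 9, 10, 11, 5, 6]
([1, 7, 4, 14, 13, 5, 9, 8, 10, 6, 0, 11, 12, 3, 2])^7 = [7, 8, 13, 2, 3, 5, 9, 10, 0, 6, 1, 11, 12, 14, 4]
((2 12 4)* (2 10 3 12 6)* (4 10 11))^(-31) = ((2 6)(3 12 10)(4 11))^(-31) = (2 6)(3 10 12)(4 11)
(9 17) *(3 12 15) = (3 12 15)(9 17) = [0, 1, 2, 12, 4, 5, 6, 7, 8, 17, 10, 11, 15, 13, 14, 3, 16, 9]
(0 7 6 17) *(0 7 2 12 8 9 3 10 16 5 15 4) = (0 2 12 8 9 3 10 16 5 15 4)(6 17 7) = [2, 1, 12, 10, 0, 15, 17, 6, 9, 3, 16, 11, 8, 13, 14, 4, 5, 7]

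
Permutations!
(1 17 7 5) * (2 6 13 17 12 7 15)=(1 12 7 5)(2 6 13 17 15)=[0, 12, 6, 3, 4, 1, 13, 5, 8, 9, 10, 11, 7, 17, 14, 2, 16, 15]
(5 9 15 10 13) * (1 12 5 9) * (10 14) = (1 12 5)(9 15 14 10 13) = [0, 12, 2, 3, 4, 1, 6, 7, 8, 15, 13, 11, 5, 9, 10, 14]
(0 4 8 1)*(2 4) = (0 2 4 8 1) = [2, 0, 4, 3, 8, 5, 6, 7, 1]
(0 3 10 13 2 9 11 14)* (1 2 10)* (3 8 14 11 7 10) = (0 8 14)(1 2 9 7 10 13 3) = [8, 2, 9, 1, 4, 5, 6, 10, 14, 7, 13, 11, 12, 3, 0]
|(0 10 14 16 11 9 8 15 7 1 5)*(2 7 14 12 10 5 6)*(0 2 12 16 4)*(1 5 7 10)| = |(0 7 5 2 10 16 11 9 8 15 14 4)(1 6 12)| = 12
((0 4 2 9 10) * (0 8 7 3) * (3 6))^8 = (0 3 6 7 8 10 9 2 4)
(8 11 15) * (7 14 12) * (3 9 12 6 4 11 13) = [0, 1, 2, 9, 11, 5, 4, 14, 13, 12, 10, 15, 7, 3, 6, 8] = (3 9 12 7 14 6 4 11 15 8 13)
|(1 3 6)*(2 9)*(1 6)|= 2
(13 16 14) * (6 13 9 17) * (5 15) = [0, 1, 2, 3, 4, 15, 13, 7, 8, 17, 10, 11, 12, 16, 9, 5, 14, 6] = (5 15)(6 13 16 14 9 17)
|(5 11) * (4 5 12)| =|(4 5 11 12)| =4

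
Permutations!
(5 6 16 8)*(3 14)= (3 14)(5 6 16 8)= [0, 1, 2, 14, 4, 6, 16, 7, 5, 9, 10, 11, 12, 13, 3, 15, 8]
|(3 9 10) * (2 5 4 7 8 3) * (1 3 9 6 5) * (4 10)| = 12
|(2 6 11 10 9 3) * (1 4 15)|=6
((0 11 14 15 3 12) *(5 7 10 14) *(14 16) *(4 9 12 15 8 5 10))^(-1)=((0 11 10 16 14 8 5 7 4 9 12)(3 15))^(-1)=(0 12 9 4 7 5 8 14 16 10 11)(3 15)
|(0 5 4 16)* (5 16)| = 2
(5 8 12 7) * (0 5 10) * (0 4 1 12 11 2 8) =(0 5)(1 12 7 10 4)(2 8 11) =[5, 12, 8, 3, 1, 0, 6, 10, 11, 9, 4, 2, 7]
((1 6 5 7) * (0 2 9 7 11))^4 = (0 1)(2 6)(5 9)(7 11)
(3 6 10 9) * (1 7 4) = [0, 7, 2, 6, 1, 5, 10, 4, 8, 3, 9] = (1 7 4)(3 6 10 9)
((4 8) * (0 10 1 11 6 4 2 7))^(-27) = (11)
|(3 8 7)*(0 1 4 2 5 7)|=8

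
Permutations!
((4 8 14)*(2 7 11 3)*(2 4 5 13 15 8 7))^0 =((3 4 7 11)(5 13 15 8 14))^0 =(15)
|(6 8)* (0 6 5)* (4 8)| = |(0 6 4 8 5)| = 5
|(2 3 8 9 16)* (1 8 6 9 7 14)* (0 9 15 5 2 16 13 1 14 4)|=|(16)(0 9 13 1 8 7 4)(2 3 6 15 5)|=35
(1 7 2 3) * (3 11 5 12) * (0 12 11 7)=(0 12 3 1)(2 7)(5 11)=[12, 0, 7, 1, 4, 11, 6, 2, 8, 9, 10, 5, 3]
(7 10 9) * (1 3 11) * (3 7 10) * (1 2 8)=(1 7 3 11 2 8)(9 10)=[0, 7, 8, 11, 4, 5, 6, 3, 1, 10, 9, 2]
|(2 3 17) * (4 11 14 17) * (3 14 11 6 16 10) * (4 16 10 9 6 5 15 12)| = 60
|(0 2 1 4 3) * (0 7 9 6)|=8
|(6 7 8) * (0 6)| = |(0 6 7 8)| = 4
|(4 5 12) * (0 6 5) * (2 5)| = 6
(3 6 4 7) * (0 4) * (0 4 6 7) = [6, 1, 2, 7, 0, 5, 4, 3] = (0 6 4)(3 7)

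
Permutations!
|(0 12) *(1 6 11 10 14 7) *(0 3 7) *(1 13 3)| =21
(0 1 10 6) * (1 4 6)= (0 4 6)(1 10)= [4, 10, 2, 3, 6, 5, 0, 7, 8, 9, 1]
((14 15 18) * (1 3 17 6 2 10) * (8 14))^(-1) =(1 10 2 6 17 3)(8 18 15 14)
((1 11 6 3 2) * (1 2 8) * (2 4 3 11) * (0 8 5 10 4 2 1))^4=(11)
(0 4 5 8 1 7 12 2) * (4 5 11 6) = (0 5 8 1 7 12 2)(4 11 6) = [5, 7, 0, 3, 11, 8, 4, 12, 1, 9, 10, 6, 2]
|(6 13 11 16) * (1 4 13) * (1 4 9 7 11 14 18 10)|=11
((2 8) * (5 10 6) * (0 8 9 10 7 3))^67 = ((0 8 2 9 10 6 5 7 3))^67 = (0 10 3 9 7 2 5 8 6)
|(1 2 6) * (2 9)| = |(1 9 2 6)| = 4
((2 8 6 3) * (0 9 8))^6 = (9)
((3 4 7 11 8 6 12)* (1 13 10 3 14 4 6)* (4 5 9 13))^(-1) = ((1 4 7 11 8)(3 6 12 14 5 9 13 10))^(-1) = (1 8 11 7 4)(3 10 13 9 5 14 12 6)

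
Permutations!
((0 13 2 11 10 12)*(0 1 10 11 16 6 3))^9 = (0 16)(2 3)(6 13) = ((0 13 2 16 6 3)(1 10 12))^9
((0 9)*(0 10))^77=(0 10 9)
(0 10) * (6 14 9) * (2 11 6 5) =(0 10)(2 11 6 14 9 5) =[10, 1, 11, 3, 4, 2, 14, 7, 8, 5, 0, 6, 12, 13, 9]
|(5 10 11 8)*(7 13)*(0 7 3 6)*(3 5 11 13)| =12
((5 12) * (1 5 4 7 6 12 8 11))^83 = ((1 5 8 11)(4 7 6 12))^83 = (1 11 8 5)(4 12 6 7)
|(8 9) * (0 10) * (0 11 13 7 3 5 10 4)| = 6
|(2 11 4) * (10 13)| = 6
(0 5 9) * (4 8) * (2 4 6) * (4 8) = (0 5 9)(2 8 6) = [5, 1, 8, 3, 4, 9, 2, 7, 6, 0]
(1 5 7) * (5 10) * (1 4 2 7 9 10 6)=(1 6)(2 7 4)(5 9 10)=[0, 6, 7, 3, 2, 9, 1, 4, 8, 10, 5]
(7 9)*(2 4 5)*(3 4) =(2 3 4 5)(7 9) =[0, 1, 3, 4, 5, 2, 6, 9, 8, 7]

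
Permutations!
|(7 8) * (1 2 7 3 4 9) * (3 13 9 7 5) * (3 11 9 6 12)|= |(1 2 5 11 9)(3 4 7 8 13 6 12)|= 35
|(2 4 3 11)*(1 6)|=|(1 6)(2 4 3 11)|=4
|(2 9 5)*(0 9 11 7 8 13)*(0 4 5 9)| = 7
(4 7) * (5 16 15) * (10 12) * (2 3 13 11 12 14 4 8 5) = (2 3 13 11 12 10 14 4 7 8 5 16 15) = [0, 1, 3, 13, 7, 16, 6, 8, 5, 9, 14, 12, 10, 11, 4, 2, 15]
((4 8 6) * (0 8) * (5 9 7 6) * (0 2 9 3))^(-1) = (0 3 5 8)(2 4 6 7 9)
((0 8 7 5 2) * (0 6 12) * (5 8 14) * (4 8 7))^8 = (0 5 6)(2 12 14)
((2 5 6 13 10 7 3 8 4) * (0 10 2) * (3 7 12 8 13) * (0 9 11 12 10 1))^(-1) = ((0 1)(2 5 6 3 13)(4 9 11 12 8))^(-1) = (0 1)(2 13 3 6 5)(4 8 12 11 9)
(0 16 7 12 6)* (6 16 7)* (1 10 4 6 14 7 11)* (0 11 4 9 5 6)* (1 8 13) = (0 4)(1 10 9 5 6 11 8 13)(7 12 16 14) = [4, 10, 2, 3, 0, 6, 11, 12, 13, 5, 9, 8, 16, 1, 7, 15, 14]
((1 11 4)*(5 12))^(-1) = ((1 11 4)(5 12))^(-1) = (1 4 11)(5 12)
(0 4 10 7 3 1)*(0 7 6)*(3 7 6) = (0 4 10 3 1 6) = [4, 6, 2, 1, 10, 5, 0, 7, 8, 9, 3]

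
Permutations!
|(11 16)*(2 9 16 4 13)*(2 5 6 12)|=|(2 9 16 11 4 13 5 6 12)|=9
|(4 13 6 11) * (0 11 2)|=6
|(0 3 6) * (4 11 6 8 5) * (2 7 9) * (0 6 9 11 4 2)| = |(0 3 8 5 2 7 11 9)| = 8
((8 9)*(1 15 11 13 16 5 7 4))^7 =(1 4 7 5 16 13 11 15)(8 9)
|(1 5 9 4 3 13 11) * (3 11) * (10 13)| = 15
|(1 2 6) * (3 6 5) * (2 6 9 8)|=|(1 6)(2 5 3 9 8)|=10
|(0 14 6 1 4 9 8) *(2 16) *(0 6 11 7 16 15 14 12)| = |(0 12)(1 4 9 8 6)(2 15 14 11 7 16)| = 30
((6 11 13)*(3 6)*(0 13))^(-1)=(0 11 6 3 13)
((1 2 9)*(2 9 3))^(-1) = ((1 9)(2 3))^(-1) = (1 9)(2 3)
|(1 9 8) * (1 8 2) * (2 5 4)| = 5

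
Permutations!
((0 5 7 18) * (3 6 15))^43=((0 5 7 18)(3 6 15))^43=(0 18 7 5)(3 6 15)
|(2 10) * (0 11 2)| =4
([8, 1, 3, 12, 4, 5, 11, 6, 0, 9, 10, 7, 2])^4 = (2 3 12)(6 11 7)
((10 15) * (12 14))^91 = (10 15)(12 14)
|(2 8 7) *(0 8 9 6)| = 6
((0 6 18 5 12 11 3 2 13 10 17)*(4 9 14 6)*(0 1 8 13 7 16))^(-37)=((0 4 9 14 6 18 5 12 11 3 2 7 16)(1 8 13 10 17))^(-37)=(0 9 6 5 11 2 16 4 14 18 12 3 7)(1 10 8 17 13)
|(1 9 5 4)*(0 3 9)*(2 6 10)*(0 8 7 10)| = |(0 3 9 5 4 1 8 7 10 2 6)| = 11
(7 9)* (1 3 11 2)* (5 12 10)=(1 3 11 2)(5 12 10)(7 9)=[0, 3, 1, 11, 4, 12, 6, 9, 8, 7, 5, 2, 10]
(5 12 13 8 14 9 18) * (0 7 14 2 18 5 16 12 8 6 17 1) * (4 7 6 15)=(0 6 17 1)(2 18 16 12 13 15 4 7 14 9 5 8)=[6, 0, 18, 3, 7, 8, 17, 14, 2, 5, 10, 11, 13, 15, 9, 4, 12, 1, 16]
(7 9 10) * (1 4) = (1 4)(7 9 10) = [0, 4, 2, 3, 1, 5, 6, 9, 8, 10, 7]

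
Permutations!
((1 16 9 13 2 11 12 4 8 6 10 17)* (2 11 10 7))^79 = ((1 16 9 13 11 12 4 8 6 7 2 10 17))^79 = (1 16 9 13 11 12 4 8 6 7 2 10 17)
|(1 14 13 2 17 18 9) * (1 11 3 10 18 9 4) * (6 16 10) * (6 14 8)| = 7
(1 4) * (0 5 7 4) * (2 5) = [2, 0, 5, 3, 1, 7, 6, 4] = (0 2 5 7 4 1)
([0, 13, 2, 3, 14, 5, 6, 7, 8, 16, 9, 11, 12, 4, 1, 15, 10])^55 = [0, 14, 2, 3, 13, 5, 6, 7, 8, 16, 9, 11, 12, 1, 4, 15, 10]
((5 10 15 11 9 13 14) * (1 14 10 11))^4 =((1 14 5 11 9 13 10 15))^4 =(1 9)(5 10)(11 15)(13 14)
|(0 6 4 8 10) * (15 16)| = 10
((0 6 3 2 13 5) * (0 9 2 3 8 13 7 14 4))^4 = (0 5 14 8 2)(4 13 7 6 9)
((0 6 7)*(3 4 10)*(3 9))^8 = (10)(0 7 6)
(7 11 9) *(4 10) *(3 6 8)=[0, 1, 2, 6, 10, 5, 8, 11, 3, 7, 4, 9]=(3 6 8)(4 10)(7 11 9)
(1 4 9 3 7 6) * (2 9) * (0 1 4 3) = (0 1 3 7 6 4 2 9) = [1, 3, 9, 7, 2, 5, 4, 6, 8, 0]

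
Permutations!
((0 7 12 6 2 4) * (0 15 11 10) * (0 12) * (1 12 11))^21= ((0 7)(1 12 6 2 4 15)(10 11))^21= (0 7)(1 2)(4 12)(6 15)(10 11)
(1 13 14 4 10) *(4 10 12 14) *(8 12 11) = (1 13 4 11 8 12 14 10) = [0, 13, 2, 3, 11, 5, 6, 7, 12, 9, 1, 8, 14, 4, 10]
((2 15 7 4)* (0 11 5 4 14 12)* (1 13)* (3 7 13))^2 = ((0 11 5 4 2 15 13 1 3 7 14 12))^2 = (0 5 2 13 3 14)(1 7 12 11 4 15)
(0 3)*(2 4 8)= (0 3)(2 4 8)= [3, 1, 4, 0, 8, 5, 6, 7, 2]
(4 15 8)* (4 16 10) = (4 15 8 16 10) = [0, 1, 2, 3, 15, 5, 6, 7, 16, 9, 4, 11, 12, 13, 14, 8, 10]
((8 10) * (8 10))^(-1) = (10)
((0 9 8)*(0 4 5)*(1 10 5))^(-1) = (0 5 10 1 4 8 9)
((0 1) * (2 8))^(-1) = ((0 1)(2 8))^(-1) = (0 1)(2 8)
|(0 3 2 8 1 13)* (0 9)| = |(0 3 2 8 1 13 9)| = 7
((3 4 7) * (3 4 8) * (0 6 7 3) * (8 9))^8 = ((0 6 7 4 3 9 8))^8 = (0 6 7 4 3 9 8)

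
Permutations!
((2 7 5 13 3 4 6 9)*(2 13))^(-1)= ((2 7 5)(3 4 6 9 13))^(-1)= (2 5 7)(3 13 9 6 4)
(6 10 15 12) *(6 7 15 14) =[0, 1, 2, 3, 4, 5, 10, 15, 8, 9, 14, 11, 7, 13, 6, 12] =(6 10 14)(7 15 12)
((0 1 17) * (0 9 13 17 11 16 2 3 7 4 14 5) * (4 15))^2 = (0 11 2 7 4 5 1 16 3 15 14)(9 17 13)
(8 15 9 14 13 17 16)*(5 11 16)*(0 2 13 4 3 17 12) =(0 2 13 12)(3 17 5 11 16 8 15 9 14 4) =[2, 1, 13, 17, 3, 11, 6, 7, 15, 14, 10, 16, 0, 12, 4, 9, 8, 5]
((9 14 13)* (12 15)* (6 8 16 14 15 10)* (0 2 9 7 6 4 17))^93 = ((0 2 9 15 12 10 4 17)(6 8 16 14 13 7))^93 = (0 10 9 17 12 2 4 15)(6 14)(7 16)(8 13)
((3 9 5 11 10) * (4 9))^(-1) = ((3 4 9 5 11 10))^(-1) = (3 10 11 5 9 4)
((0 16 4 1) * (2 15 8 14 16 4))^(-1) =((0 4 1)(2 15 8 14 16))^(-1) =(0 1 4)(2 16 14 8 15)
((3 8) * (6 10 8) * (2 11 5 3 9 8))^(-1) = (2 10 6 3 5 11)(8 9)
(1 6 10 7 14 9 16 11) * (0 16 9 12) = (0 16 11 1 6 10 7 14 12) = [16, 6, 2, 3, 4, 5, 10, 14, 8, 9, 7, 1, 0, 13, 12, 15, 11]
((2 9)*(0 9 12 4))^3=((0 9 2 12 4))^3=(0 12 9 4 2)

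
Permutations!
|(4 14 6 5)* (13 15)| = 4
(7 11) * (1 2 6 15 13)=(1 2 6 15 13)(7 11)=[0, 2, 6, 3, 4, 5, 15, 11, 8, 9, 10, 7, 12, 1, 14, 13]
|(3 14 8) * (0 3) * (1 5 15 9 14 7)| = 9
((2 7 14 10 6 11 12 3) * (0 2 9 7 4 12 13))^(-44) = (0 3 10)(2 9 6)(4 7 11)(12 14 13)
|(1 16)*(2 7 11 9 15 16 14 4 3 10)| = 11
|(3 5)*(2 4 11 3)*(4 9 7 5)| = |(2 9 7 5)(3 4 11)| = 12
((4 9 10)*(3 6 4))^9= (3 10 9 4 6)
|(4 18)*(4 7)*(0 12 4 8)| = |(0 12 4 18 7 8)| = 6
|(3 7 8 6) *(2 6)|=|(2 6 3 7 8)|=5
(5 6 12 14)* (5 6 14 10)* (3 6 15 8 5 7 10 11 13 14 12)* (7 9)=(3 6)(5 12 11 13 14 15 8)(7 10 9)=[0, 1, 2, 6, 4, 12, 3, 10, 5, 7, 9, 13, 11, 14, 15, 8]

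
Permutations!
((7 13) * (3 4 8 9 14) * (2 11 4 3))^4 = (2 9 4)(8 11 14)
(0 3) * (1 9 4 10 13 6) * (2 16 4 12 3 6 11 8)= (0 6 1 9 12 3)(2 16 4 10 13 11 8)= [6, 9, 16, 0, 10, 5, 1, 7, 2, 12, 13, 8, 3, 11, 14, 15, 4]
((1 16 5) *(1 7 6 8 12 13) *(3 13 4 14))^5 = ((1 16 5 7 6 8 12 4 14 3 13))^5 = (1 8 13 6 3 7 14 5 4 16 12)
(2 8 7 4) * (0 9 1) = [9, 0, 8, 3, 2, 5, 6, 4, 7, 1] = (0 9 1)(2 8 7 4)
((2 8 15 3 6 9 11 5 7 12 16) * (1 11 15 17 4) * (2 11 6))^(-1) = (1 4 17 8 2 3 15 9 6)(5 11 16 12 7)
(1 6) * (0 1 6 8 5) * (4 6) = (0 1 8 5)(4 6) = [1, 8, 2, 3, 6, 0, 4, 7, 5]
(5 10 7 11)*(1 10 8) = (1 10 7 11 5 8) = [0, 10, 2, 3, 4, 8, 6, 11, 1, 9, 7, 5]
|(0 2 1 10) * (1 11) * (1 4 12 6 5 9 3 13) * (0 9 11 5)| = 35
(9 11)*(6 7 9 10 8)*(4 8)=(4 8 6 7 9 11 10)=[0, 1, 2, 3, 8, 5, 7, 9, 6, 11, 4, 10]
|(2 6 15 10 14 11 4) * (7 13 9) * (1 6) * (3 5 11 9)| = |(1 6 15 10 14 9 7 13 3 5 11 4 2)| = 13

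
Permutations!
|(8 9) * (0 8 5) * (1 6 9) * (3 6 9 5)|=7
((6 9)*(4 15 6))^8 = (15) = ((4 15 6 9))^8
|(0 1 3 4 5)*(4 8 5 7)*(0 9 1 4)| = |(0 4 7)(1 3 8 5 9)| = 15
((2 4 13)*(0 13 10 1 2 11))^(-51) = (13)(1 2 4 10)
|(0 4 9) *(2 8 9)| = 5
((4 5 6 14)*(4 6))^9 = (4 5)(6 14)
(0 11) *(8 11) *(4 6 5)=(0 8 11)(4 6 5)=[8, 1, 2, 3, 6, 4, 5, 7, 11, 9, 10, 0]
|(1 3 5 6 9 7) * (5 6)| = 5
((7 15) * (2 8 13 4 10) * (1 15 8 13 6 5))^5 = (1 5 6 8 7 15)(2 13 4 10)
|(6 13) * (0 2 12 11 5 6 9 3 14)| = |(0 2 12 11 5 6 13 9 3 14)| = 10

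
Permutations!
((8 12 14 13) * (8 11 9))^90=((8 12 14 13 11 9))^90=(14)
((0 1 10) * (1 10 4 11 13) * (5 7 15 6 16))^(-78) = ((0 10)(1 4 11 13)(5 7 15 6 16))^(-78) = (1 11)(4 13)(5 15 16 7 6)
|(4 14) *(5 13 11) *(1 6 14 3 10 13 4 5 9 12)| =11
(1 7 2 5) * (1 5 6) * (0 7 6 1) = (0 7 2 1 6) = [7, 6, 1, 3, 4, 5, 0, 2]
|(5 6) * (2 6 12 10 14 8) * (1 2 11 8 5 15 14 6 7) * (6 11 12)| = |(1 2 7)(5 6 15 14)(8 12 10 11)| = 12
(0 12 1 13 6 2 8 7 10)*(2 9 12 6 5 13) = (0 6 9 12 1 2 8 7 10)(5 13) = [6, 2, 8, 3, 4, 13, 9, 10, 7, 12, 0, 11, 1, 5]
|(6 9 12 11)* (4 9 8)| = 6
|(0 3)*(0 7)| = 3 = |(0 3 7)|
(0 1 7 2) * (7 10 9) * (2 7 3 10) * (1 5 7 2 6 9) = [5, 6, 0, 10, 4, 7, 9, 2, 8, 3, 1] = (0 5 7 2)(1 6 9 3 10)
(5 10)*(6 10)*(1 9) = (1 9)(5 6 10) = [0, 9, 2, 3, 4, 6, 10, 7, 8, 1, 5]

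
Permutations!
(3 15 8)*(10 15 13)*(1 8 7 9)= (1 8 3 13 10 15 7 9)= [0, 8, 2, 13, 4, 5, 6, 9, 3, 1, 15, 11, 12, 10, 14, 7]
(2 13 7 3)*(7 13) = (13)(2 7 3) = [0, 1, 7, 2, 4, 5, 6, 3, 8, 9, 10, 11, 12, 13]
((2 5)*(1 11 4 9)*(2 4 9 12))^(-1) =((1 11 9)(2 5 4 12))^(-1) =(1 9 11)(2 12 4 5)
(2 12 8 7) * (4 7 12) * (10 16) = (2 4 7)(8 12)(10 16) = [0, 1, 4, 3, 7, 5, 6, 2, 12, 9, 16, 11, 8, 13, 14, 15, 10]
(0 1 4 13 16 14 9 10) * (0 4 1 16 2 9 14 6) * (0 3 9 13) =[16, 1, 13, 9, 0, 5, 3, 7, 8, 10, 4, 11, 12, 2, 14, 15, 6] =(0 16 6 3 9 10 4)(2 13)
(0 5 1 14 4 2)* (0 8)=(0 5 1 14 4 2 8)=[5, 14, 8, 3, 2, 1, 6, 7, 0, 9, 10, 11, 12, 13, 4]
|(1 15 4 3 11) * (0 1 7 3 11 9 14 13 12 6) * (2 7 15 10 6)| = 84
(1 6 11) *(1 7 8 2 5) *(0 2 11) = (0 2 5 1 6)(7 8 11) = [2, 6, 5, 3, 4, 1, 0, 8, 11, 9, 10, 7]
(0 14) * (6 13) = (0 14)(6 13) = [14, 1, 2, 3, 4, 5, 13, 7, 8, 9, 10, 11, 12, 6, 0]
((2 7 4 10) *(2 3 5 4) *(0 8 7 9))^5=((0 8 7 2 9)(3 5 4 10))^5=(3 5 4 10)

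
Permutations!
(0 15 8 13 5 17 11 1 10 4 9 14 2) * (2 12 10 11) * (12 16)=(0 15 8 13 5 17 2)(1 11)(4 9 14 16 12 10)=[15, 11, 0, 3, 9, 17, 6, 7, 13, 14, 4, 1, 10, 5, 16, 8, 12, 2]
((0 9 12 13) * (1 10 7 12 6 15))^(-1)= (0 13 12 7 10 1 15 6 9)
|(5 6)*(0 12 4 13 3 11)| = |(0 12 4 13 3 11)(5 6)| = 6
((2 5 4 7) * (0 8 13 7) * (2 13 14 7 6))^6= (0 2 7)(4 6 14)(5 13 8)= ((0 8 14 7 13 6 2 5 4))^6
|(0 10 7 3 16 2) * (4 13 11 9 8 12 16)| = |(0 10 7 3 4 13 11 9 8 12 16 2)| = 12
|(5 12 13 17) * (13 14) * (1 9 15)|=15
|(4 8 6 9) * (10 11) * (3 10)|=|(3 10 11)(4 8 6 9)|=12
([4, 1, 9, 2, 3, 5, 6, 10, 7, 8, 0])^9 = [4, 1, 9, 2, 3, 5, 6, 10, 7, 8, 0]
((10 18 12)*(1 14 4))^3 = ((1 14 4)(10 18 12))^3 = (18)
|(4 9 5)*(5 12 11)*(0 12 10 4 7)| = |(0 12 11 5 7)(4 9 10)| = 15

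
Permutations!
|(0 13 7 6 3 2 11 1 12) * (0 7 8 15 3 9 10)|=13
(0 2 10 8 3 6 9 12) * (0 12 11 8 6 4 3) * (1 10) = (12)(0 2 1 10 6 9 11 8)(3 4) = [2, 10, 1, 4, 3, 5, 9, 7, 0, 11, 6, 8, 12]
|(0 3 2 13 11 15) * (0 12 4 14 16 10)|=11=|(0 3 2 13 11 15 12 4 14 16 10)|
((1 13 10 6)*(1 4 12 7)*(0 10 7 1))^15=(0 7 13 1 12 4 6 10)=((0 10 6 4 12 1 13 7))^15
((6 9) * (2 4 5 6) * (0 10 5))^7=((0 10 5 6 9 2 4))^7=(10)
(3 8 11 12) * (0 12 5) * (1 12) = [1, 12, 2, 8, 4, 0, 6, 7, 11, 9, 10, 5, 3] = (0 1 12 3 8 11 5)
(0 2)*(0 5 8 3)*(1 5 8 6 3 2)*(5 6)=(0 1 6 3)(2 8)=[1, 6, 8, 0, 4, 5, 3, 7, 2]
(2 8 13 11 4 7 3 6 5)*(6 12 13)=(2 8 6 5)(3 12 13 11 4 7)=[0, 1, 8, 12, 7, 2, 5, 3, 6, 9, 10, 4, 13, 11]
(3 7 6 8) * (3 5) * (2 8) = (2 8 5 3 7 6) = [0, 1, 8, 7, 4, 3, 2, 6, 5]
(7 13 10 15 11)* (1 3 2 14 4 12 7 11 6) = (1 3 2 14 4 12 7 13 10 15 6) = [0, 3, 14, 2, 12, 5, 1, 13, 8, 9, 15, 11, 7, 10, 4, 6]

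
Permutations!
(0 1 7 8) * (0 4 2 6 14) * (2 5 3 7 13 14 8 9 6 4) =(0 1 13 14)(2 4 5 3 7 9 6 8) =[1, 13, 4, 7, 5, 3, 8, 9, 2, 6, 10, 11, 12, 14, 0]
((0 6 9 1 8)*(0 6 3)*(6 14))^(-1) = (0 3)(1 9 6 14 8)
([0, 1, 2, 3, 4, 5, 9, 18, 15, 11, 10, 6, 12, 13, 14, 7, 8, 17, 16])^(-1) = (6 11 9)(7 15 8 16 18)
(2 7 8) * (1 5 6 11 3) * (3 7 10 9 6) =(1 5 3)(2 10 9 6 11 7 8) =[0, 5, 10, 1, 4, 3, 11, 8, 2, 6, 9, 7]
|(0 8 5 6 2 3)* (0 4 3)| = |(0 8 5 6 2)(3 4)| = 10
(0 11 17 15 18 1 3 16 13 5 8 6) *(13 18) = (0 11 17 15 13 5 8 6)(1 3 16 18) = [11, 3, 2, 16, 4, 8, 0, 7, 6, 9, 10, 17, 12, 5, 14, 13, 18, 15, 1]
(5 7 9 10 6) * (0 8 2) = (0 8 2)(5 7 9 10 6) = [8, 1, 0, 3, 4, 7, 5, 9, 2, 10, 6]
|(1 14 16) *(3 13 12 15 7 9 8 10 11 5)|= |(1 14 16)(3 13 12 15 7 9 8 10 11 5)|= 30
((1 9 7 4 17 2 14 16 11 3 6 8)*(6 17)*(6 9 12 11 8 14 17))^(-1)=((1 12 11 3 6 14 16 8)(2 17)(4 9 7))^(-1)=(1 8 16 14 6 3 11 12)(2 17)(4 7 9)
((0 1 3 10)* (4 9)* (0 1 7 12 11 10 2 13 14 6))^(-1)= (0 6 14 13 2 3 1 10 11 12 7)(4 9)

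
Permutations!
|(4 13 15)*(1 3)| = 6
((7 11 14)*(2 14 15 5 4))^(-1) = (2 4 5 15 11 7 14)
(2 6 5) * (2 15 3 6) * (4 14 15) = (3 6 5 4 14 15) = [0, 1, 2, 6, 14, 4, 5, 7, 8, 9, 10, 11, 12, 13, 15, 3]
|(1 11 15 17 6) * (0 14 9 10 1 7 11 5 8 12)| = |(0 14 9 10 1 5 8 12)(6 7 11 15 17)| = 40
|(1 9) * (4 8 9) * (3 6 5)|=|(1 4 8 9)(3 6 5)|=12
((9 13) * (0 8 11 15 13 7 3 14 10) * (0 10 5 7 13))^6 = ((0 8 11 15)(3 14 5 7)(9 13))^6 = (0 11)(3 5)(7 14)(8 15)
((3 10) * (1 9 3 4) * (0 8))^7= (0 8)(1 3 4 9 10)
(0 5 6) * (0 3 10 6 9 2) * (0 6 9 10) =(0 5 10 9 2 6 3) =[5, 1, 6, 0, 4, 10, 3, 7, 8, 2, 9]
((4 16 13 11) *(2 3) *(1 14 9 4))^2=((1 14 9 4 16 13 11)(2 3))^2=(1 9 16 11 14 4 13)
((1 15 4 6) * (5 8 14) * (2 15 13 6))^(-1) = (1 6 13)(2 4 15)(5 14 8)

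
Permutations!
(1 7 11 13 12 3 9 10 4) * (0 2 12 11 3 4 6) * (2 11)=(0 11 13 2 12 4 1 7 3 9 10 6)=[11, 7, 12, 9, 1, 5, 0, 3, 8, 10, 6, 13, 4, 2]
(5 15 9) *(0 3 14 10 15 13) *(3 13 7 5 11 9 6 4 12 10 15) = (0 13)(3 14 15 6 4 12 10)(5 7)(9 11) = [13, 1, 2, 14, 12, 7, 4, 5, 8, 11, 3, 9, 10, 0, 15, 6]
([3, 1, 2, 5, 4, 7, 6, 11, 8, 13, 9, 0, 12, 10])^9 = (13)(0 11 7 5 3)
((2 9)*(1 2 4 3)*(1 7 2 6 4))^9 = (1 4 7 9 6 3 2)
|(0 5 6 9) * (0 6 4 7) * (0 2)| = 10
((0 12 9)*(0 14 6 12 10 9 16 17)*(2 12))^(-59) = ((0 10 9 14 6 2 12 16 17))^(-59) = (0 6 17 14 16 9 12 10 2)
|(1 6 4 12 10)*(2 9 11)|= 15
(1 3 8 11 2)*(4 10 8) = (1 3 4 10 8 11 2) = [0, 3, 1, 4, 10, 5, 6, 7, 11, 9, 8, 2]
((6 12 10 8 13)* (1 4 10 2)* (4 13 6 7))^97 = (1 12 8 4 13 2 6 10 7)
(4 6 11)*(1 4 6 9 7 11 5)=(1 4 9 7 11 6 5)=[0, 4, 2, 3, 9, 1, 5, 11, 8, 7, 10, 6]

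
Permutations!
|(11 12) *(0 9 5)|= |(0 9 5)(11 12)|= 6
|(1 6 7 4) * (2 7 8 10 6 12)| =15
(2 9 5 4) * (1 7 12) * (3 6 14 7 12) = (1 12)(2 9 5 4)(3 6 14 7) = [0, 12, 9, 6, 2, 4, 14, 3, 8, 5, 10, 11, 1, 13, 7]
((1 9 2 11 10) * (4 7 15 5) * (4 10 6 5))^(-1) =(1 10 5 6 11 2 9)(4 15 7)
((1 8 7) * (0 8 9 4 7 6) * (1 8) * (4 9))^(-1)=((9)(0 1 4 7 8 6))^(-1)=(9)(0 6 8 7 4 1)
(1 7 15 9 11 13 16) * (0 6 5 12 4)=(0 6 5 12 4)(1 7 15 9 11 13 16)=[6, 7, 2, 3, 0, 12, 5, 15, 8, 11, 10, 13, 4, 16, 14, 9, 1]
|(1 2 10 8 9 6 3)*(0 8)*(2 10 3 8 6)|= |(0 6 8 9 2 3 1 10)|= 8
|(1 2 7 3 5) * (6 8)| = 10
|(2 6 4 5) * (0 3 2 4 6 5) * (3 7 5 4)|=|(0 7 5 3 2 4)|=6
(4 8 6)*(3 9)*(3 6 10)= (3 9 6 4 8 10)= [0, 1, 2, 9, 8, 5, 4, 7, 10, 6, 3]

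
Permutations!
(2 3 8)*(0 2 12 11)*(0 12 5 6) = [2, 1, 3, 8, 4, 6, 0, 7, 5, 9, 10, 12, 11] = (0 2 3 8 5 6)(11 12)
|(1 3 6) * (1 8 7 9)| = |(1 3 6 8 7 9)| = 6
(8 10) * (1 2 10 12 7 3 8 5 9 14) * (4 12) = (1 2 10 5 9 14)(3 8 4 12 7) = [0, 2, 10, 8, 12, 9, 6, 3, 4, 14, 5, 11, 7, 13, 1]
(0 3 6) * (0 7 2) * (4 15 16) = (0 3 6 7 2)(4 15 16) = [3, 1, 0, 6, 15, 5, 7, 2, 8, 9, 10, 11, 12, 13, 14, 16, 4]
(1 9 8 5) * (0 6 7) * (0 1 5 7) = (0 6)(1 9 8 7) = [6, 9, 2, 3, 4, 5, 0, 1, 7, 8]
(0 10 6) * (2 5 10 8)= [8, 1, 5, 3, 4, 10, 0, 7, 2, 9, 6]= (0 8 2 5 10 6)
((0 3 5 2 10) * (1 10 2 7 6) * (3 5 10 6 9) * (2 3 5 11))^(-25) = ((0 11 2 3 10)(1 6)(5 7 9))^(-25) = (11)(1 6)(5 9 7)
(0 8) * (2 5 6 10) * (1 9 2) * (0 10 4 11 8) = (1 9 2 5 6 4 11 8 10) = [0, 9, 5, 3, 11, 6, 4, 7, 10, 2, 1, 8]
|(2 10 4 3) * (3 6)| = |(2 10 4 6 3)| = 5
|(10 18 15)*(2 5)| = |(2 5)(10 18 15)| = 6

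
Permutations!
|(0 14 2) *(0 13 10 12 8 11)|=|(0 14 2 13 10 12 8 11)|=8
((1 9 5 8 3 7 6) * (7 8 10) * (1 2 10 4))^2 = (1 5)(2 7)(4 9)(6 10)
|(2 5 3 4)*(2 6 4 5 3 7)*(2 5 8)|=|(2 3 8)(4 6)(5 7)|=6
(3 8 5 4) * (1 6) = (1 6)(3 8 5 4) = [0, 6, 2, 8, 3, 4, 1, 7, 5]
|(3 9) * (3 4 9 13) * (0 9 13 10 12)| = |(0 9 4 13 3 10 12)| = 7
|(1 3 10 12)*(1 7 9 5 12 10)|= 4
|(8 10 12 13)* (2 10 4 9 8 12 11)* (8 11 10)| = |(2 8 4 9 11)(12 13)| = 10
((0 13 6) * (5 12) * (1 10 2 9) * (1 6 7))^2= (0 7 10 9)(1 2 6 13)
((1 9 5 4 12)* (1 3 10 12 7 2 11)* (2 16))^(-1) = (1 11 2 16 7 4 5 9)(3 12 10)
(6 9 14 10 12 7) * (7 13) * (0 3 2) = (0 3 2)(6 9 14 10 12 13 7) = [3, 1, 0, 2, 4, 5, 9, 6, 8, 14, 12, 11, 13, 7, 10]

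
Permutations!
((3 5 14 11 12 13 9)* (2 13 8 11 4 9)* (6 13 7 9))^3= (2 3 4)(5 6 7)(9 14 13)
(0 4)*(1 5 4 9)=[9, 5, 2, 3, 0, 4, 6, 7, 8, 1]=(0 9 1 5 4)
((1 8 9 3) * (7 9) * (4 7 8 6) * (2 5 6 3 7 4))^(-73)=(1 3)(2 6 5)(7 9)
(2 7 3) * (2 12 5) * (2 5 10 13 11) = [0, 1, 7, 12, 4, 5, 6, 3, 8, 9, 13, 2, 10, 11] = (2 7 3 12 10 13 11)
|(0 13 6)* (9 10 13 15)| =6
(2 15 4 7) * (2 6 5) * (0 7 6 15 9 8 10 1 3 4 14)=(0 7 15 14)(1 3 4 6 5 2 9 8 10)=[7, 3, 9, 4, 6, 2, 5, 15, 10, 8, 1, 11, 12, 13, 0, 14]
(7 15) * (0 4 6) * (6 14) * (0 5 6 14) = (0 4)(5 6)(7 15) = [4, 1, 2, 3, 0, 6, 5, 15, 8, 9, 10, 11, 12, 13, 14, 7]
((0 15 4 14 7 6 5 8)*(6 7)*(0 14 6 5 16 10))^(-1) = ((0 15 4 6 16 10)(5 8 14))^(-1) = (0 10 16 6 4 15)(5 14 8)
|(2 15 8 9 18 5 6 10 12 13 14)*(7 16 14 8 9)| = 13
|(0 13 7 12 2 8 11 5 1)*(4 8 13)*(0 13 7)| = |(0 4 8 11 5 1 13)(2 7 12)| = 21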